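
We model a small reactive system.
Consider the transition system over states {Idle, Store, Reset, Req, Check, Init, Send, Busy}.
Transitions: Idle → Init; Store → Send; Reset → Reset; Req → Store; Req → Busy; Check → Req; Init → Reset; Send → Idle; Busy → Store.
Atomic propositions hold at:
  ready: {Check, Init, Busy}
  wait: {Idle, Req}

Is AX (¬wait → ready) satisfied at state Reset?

No

Sat(¬wait) = {Store, Reset, Check, Init, Send, Busy}
Sat(¬wait → ready) = {Idle, Req, Check, Init, Busy}
Sat(AX (¬wait → ready)) = {s : every successor in {Idle, Req, Check, Init, Busy}} = {Idle, Check, Send}
Reset ∉ Sat(AX (¬wait → ready)) = {Idle, Check, Send}, so the formula does not hold at Reset.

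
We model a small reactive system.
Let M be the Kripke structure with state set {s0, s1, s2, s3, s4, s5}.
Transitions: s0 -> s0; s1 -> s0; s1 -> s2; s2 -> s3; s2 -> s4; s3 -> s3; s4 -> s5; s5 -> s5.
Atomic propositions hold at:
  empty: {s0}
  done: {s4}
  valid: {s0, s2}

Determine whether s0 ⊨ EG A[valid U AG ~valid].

Sat(~valid) = {s1, s3, s4, s5}
AG ~valid: greatest fixpoint, start Z0 = {s1, s3, s4, s5}, keep only states in Sat with every successor in Z. Z1 = {s3, s4, s5}; fixed.
Sat(AG ~valid) = {s3, s4, s5}
A[valid U AG ~valid]: least fixpoint, start Z0 = Sat(AG ~valid) = {s3, s4, s5}, add states in Sat(valid) with every successor in Z. Z1 = {s2, s3, s4, s5}; fixed.
Sat(A[valid U AG ~valid]) = {s2, s3, s4, s5}
EG A[valid U AG ~valid]: greatest fixpoint, start Z0 = {s2, s3, s4, s5}, keep only states in Sat with some successor in Z. Already a fixed point.
Sat(EG A[valid U AG ~valid]) = {s2, s3, s4, s5}
s0 ∉ Sat(EG A[valid U AG ~valid]) = {s2, s3, s4, s5}, so the formula does not hold at s0.

No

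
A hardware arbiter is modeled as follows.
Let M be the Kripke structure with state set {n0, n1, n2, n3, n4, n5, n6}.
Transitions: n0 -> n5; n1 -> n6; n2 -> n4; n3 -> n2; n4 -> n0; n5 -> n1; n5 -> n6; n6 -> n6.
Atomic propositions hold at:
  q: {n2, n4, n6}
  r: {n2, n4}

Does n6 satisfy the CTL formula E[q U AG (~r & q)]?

Sat(~r) = {n0, n1, n3, n5, n6}
Sat(~r & q) = {n6}
AG (~r & q): greatest fixpoint, start Z0 = {n6}, keep only states in Sat with every successor in Z. Already a fixed point.
Sat(AG (~r & q)) = {n6}
E[q U AG (~r & q)]: least fixpoint, start Z0 = Sat(AG (~r & q)) = {n6}, add states in Sat(q) with some successor in Z. Already a fixed point.
Sat(E[q U AG (~r & q)]) = {n6}
n6 ∈ Sat(E[q U AG (~r & q)]) = {n6}, so the formula holds at n6.

Yes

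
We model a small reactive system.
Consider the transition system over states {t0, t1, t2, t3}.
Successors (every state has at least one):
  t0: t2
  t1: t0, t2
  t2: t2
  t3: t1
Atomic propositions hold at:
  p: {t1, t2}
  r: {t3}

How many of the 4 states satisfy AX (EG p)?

EG p: greatest fixpoint, start Z0 = {t1, t2}, keep only states in Sat with some successor in Z. Already a fixed point.
Sat(EG p) = {t1, t2}
Sat(AX (EG p)) = {s : every successor in {t1, t2}} = {t0, t2, t3}
|Sat(AX (EG p))| = |{t0, t2, t3}| = 3.

3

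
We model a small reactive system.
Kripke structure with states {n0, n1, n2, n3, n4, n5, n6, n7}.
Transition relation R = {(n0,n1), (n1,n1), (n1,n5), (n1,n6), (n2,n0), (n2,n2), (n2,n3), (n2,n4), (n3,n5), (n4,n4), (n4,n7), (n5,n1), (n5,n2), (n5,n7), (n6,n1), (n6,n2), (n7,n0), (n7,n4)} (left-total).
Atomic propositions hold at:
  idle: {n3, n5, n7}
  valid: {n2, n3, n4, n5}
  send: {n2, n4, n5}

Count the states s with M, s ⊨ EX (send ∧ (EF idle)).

7

EF idle: least fixpoint, start Z0 = {n3, n5, n7}, add states with some successor in Z. Z1 = {n1, n2, n3, n4, n5, n7}; Z2 = {n0, n1, n2, n3, n4, n5, n6, n7}; fixed.
Sat(EF idle) = {n0, n1, n2, n3, n4, n5, n6, n7}
Sat(send ∧ (EF idle)) = {n2, n4, n5}
Sat(EX (send ∧ (EF idle))) = {s : some successor in {n2, n4, n5}} = {n1, n2, n3, n4, n5, n6, n7}
|Sat(EX (send ∧ (EF idle)))| = |{n1, n2, n3, n4, n5, n6, n7}| = 7.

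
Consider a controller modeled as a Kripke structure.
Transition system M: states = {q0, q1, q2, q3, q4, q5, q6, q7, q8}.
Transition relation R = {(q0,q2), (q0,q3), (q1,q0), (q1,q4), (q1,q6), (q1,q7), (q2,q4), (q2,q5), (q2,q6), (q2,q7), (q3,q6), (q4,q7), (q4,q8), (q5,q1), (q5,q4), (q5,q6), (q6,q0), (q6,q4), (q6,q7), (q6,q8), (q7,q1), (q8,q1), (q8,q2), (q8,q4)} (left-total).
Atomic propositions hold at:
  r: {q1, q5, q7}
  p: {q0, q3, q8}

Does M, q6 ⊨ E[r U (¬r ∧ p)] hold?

No

Sat(¬r) = {q0, q2, q3, q4, q6, q8}
Sat(¬r ∧ p) = {q0, q3, q8}
E[r U (¬r ∧ p)]: least fixpoint, start Z0 = Sat((¬r ∧ p)) = {q0, q3, q8}, add states in Sat(r) with some successor in Z. Z1 = {q0, q1, q3, q8}; Z2 = {q0, q1, q3, q5, q7, q8}; fixed.
Sat(E[r U (¬r ∧ p)]) = {q0, q1, q3, q5, q7, q8}
q6 ∉ Sat(E[r U (¬r ∧ p)]) = {q0, q1, q3, q5, q7, q8}, so the formula does not hold at q6.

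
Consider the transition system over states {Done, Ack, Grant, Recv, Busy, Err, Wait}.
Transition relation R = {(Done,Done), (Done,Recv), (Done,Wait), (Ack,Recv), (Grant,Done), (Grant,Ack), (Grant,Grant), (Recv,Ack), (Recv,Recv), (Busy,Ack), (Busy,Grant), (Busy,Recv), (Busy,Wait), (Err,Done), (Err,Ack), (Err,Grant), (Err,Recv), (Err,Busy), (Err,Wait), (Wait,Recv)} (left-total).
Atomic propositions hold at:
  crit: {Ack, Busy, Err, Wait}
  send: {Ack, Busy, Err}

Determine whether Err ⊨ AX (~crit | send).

Sat(~crit) = {Done, Grant, Recv}
Sat(~crit | send) = {Done, Ack, Grant, Recv, Busy, Err}
Sat(AX (~crit | send)) = {s : every successor in {Done, Ack, Grant, Recv, Busy, Err}} = {Ack, Grant, Recv, Wait}
Err ∉ Sat(AX (~crit | send)) = {Ack, Grant, Recv, Wait}, so the formula does not hold at Err.

No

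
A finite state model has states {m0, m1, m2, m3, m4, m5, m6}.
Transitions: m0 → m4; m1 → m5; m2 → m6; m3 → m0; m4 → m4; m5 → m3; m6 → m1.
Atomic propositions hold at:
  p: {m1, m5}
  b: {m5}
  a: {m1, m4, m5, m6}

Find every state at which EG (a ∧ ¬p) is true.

Sat(¬p) = {m0, m2, m3, m4, m6}
Sat(a ∧ ¬p) = {m4, m6}
EG (a ∧ ¬p): greatest fixpoint, start Z0 = {m4, m6}, keep only states in Sat with some successor in Z. Z1 = {m4}; fixed.
Sat(EG (a ∧ ¬p)) = {m4}

{m4}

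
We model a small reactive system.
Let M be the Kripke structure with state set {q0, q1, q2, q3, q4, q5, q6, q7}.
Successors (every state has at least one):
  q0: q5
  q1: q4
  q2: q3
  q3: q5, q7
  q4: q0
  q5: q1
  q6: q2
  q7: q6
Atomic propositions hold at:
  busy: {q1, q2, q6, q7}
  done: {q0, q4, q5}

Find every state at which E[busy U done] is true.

{q0, q1, q4, q5}

E[busy U done]: least fixpoint, start Z0 = Sat(done) = {q0, q4, q5}, add states in Sat(busy) with some successor in Z. Z1 = {q0, q1, q4, q5}; fixed.
Sat(E[busy U done]) = {q0, q1, q4, q5}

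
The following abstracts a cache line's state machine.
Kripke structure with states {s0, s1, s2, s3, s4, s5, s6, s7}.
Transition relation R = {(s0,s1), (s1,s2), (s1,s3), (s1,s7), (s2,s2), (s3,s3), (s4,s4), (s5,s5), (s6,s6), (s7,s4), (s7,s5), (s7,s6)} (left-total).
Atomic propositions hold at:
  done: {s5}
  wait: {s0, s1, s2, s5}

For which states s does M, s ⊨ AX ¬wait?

{s3, s4, s6}

Sat(¬wait) = {s3, s4, s6, s7}
Sat(AX ¬wait) = {s : every successor in {s3, s4, s6, s7}} = {s3, s4, s6}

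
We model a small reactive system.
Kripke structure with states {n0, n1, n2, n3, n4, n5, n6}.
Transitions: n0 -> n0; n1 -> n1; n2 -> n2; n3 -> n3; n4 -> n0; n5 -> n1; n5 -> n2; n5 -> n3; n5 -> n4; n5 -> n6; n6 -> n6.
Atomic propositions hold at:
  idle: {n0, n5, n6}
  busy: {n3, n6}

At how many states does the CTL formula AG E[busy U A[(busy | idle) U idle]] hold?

Sat(busy | idle) = {n0, n3, n5, n6}
A[(busy | idle) U idle]: least fixpoint, start Z0 = Sat(idle) = {n0, n5, n6}, add states in Sat(busy | idle) with every successor in Z. Already a fixed point.
Sat(A[(busy | idle) U idle]) = {n0, n5, n6}
E[busy U A[(busy | idle) U idle]]: least fixpoint, start Z0 = Sat(A[(busy | idle) U idle]) = {n0, n5, n6}, add states in Sat(busy) with some successor in Z. Already a fixed point.
Sat(E[busy U A[(busy | idle) U idle]]) = {n0, n5, n6}
AG E[busy U A[(busy | idle) U idle]]: greatest fixpoint, start Z0 = {n0, n5, n6}, keep only states in Sat with every successor in Z. Z1 = {n0, n6}; fixed.
Sat(AG E[busy U A[(busy | idle) U idle]]) = {n0, n6}
|Sat(AG E[busy U A[(busy | idle) U idle]])| = |{n0, n6}| = 2.

2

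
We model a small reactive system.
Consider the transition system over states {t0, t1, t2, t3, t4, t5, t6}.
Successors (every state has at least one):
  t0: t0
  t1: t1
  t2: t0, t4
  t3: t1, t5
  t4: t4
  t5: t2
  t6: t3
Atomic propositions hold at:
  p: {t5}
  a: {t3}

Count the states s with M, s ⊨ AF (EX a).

1

Sat(EX a) = {s : some successor in {t3}} = {t6}
AF (EX a): least fixpoint, start Z0 = {t6}, add states with every successor in Z. Already a fixed point.
Sat(AF (EX a)) = {t6}
|Sat(AF (EX a))| = |{t6}| = 1.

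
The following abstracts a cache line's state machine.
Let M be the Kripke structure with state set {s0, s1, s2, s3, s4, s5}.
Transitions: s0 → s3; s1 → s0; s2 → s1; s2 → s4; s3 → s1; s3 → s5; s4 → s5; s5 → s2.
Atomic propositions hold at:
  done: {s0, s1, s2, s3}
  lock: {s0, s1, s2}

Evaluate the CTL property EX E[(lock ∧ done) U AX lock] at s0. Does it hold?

No

Sat(lock ∧ done) = {s0, s1, s2}
Sat(AX lock) = {s : every successor in {s0, s1, s2}} = {s1, s5}
E[(lock ∧ done) U AX lock]: least fixpoint, start Z0 = Sat(AX lock) = {s1, s5}, add states in Sat(lock ∧ done) with some successor in Z. Z1 = {s1, s2, s5}; fixed.
Sat(E[(lock ∧ done) U AX lock]) = {s1, s2, s5}
Sat(EX E[(lock ∧ done) U AX lock]) = {s : some successor in {s1, s2, s5}} = {s2, s3, s4, s5}
s0 ∉ Sat(EX E[(lock ∧ done) U AX lock]) = {s2, s3, s4, s5}, so the formula does not hold at s0.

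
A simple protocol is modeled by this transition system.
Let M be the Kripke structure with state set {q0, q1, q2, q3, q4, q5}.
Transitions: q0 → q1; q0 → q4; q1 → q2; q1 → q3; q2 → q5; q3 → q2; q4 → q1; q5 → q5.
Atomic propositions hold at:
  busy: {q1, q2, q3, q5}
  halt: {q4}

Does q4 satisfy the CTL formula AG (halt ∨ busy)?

Sat(halt ∨ busy) = {q1, q2, q3, q4, q5}
AG (halt ∨ busy): greatest fixpoint, start Z0 = {q1, q2, q3, q4, q5}, keep only states in Sat with every successor in Z. Already a fixed point.
Sat(AG (halt ∨ busy)) = {q1, q2, q3, q4, q5}
q4 ∈ Sat(AG (halt ∨ busy)) = {q1, q2, q3, q4, q5}, so the formula holds at q4.

Yes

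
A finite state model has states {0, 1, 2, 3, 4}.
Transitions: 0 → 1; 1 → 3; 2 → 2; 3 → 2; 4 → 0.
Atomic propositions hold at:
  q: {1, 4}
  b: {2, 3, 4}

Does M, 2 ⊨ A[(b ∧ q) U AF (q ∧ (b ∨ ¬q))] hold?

Sat(b ∧ q) = {4}
Sat(¬q) = {0, 2, 3}
Sat(b ∨ ¬q) = {0, 2, 3, 4}
Sat(q ∧ (b ∨ ¬q)) = {4}
AF (q ∧ (b ∨ ¬q)): least fixpoint, start Z0 = {4}, add states with every successor in Z. Already a fixed point.
Sat(AF (q ∧ (b ∨ ¬q))) = {4}
A[(b ∧ q) U AF (q ∧ (b ∨ ¬q))]: least fixpoint, start Z0 = Sat(AF (q ∧ (b ∨ ¬q))) = {4}, add states in Sat(b ∧ q) with every successor in Z. Already a fixed point.
Sat(A[(b ∧ q) U AF (q ∧ (b ∨ ¬q))]) = {4}
2 ∉ Sat(A[(b ∧ q) U AF (q ∧ (b ∨ ¬q))]) = {4}, so the formula does not hold at 2.

No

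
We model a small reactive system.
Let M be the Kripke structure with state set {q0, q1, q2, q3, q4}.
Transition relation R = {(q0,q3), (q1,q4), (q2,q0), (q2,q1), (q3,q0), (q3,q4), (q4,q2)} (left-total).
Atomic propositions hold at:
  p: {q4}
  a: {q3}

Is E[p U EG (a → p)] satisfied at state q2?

Sat(a → p) = {q0, q1, q2, q4}
EG (a → p): greatest fixpoint, start Z0 = {q0, q1, q2, q4}, keep only states in Sat with some successor in Z. Z1 = {q1, q2, q4}; fixed.
Sat(EG (a → p)) = {q1, q2, q4}
E[p U EG (a → p)]: least fixpoint, start Z0 = Sat(EG (a → p)) = {q1, q2, q4}, add states in Sat(p) with some successor in Z. Already a fixed point.
Sat(E[p U EG (a → p)]) = {q1, q2, q4}
q2 ∈ Sat(E[p U EG (a → p)]) = {q1, q2, q4}, so the formula holds at q2.

Yes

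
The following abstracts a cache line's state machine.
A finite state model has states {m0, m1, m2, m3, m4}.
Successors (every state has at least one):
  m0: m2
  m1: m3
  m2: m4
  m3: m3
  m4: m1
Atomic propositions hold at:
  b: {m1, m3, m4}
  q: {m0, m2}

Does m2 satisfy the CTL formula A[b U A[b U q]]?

A[b U q]: least fixpoint, start Z0 = Sat(q) = {m0, m2}, add states in Sat(b) with every successor in Z. Already a fixed point.
Sat(A[b U q]) = {m0, m2}
A[b U A[b U q]]: least fixpoint, start Z0 = Sat(A[b U q]) = {m0, m2}, add states in Sat(b) with every successor in Z. Already a fixed point.
Sat(A[b U A[b U q]]) = {m0, m2}
m2 ∈ Sat(A[b U A[b U q]]) = {m0, m2}, so the formula holds at m2.

Yes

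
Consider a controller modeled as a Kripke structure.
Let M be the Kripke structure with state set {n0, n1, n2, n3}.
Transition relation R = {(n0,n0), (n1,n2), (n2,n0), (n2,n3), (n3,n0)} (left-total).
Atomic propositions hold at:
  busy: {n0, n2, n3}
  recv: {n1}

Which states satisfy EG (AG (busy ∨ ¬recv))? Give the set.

{n0, n2, n3}

Sat(¬recv) = {n0, n2, n3}
Sat(busy ∨ ¬recv) = {n0, n2, n3}
AG (busy ∨ ¬recv): greatest fixpoint, start Z0 = {n0, n2, n3}, keep only states in Sat with every successor in Z. Already a fixed point.
Sat(AG (busy ∨ ¬recv)) = {n0, n2, n3}
EG (AG (busy ∨ ¬recv)): greatest fixpoint, start Z0 = {n0, n2, n3}, keep only states in Sat with some successor in Z. Already a fixed point.
Sat(EG (AG (busy ∨ ¬recv))) = {n0, n2, n3}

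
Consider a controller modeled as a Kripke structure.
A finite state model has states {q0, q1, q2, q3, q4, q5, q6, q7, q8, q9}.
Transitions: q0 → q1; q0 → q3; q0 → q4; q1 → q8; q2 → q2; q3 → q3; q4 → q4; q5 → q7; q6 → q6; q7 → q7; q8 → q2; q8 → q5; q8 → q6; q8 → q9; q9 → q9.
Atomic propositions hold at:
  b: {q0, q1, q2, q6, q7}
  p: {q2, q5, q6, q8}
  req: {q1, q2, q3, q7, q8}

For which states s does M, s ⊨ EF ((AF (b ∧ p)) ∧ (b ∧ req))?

{q0, q1, q2, q8}

Sat(b ∧ p) = {q2, q6}
AF (b ∧ p): least fixpoint, start Z0 = {q2, q6}, add states with every successor in Z. Already a fixed point.
Sat(AF (b ∧ p)) = {q2, q6}
Sat(b ∧ req) = {q1, q2, q7}
Sat((AF (b ∧ p)) ∧ (b ∧ req)) = {q2}
EF ((AF (b ∧ p)) ∧ (b ∧ req)): least fixpoint, start Z0 = {q2}, add states with some successor in Z. Z1 = {q2, q8}; Z2 = {q1, q2, q8}; Z3 = {q0, q1, q2, q8}; fixed.
Sat(EF ((AF (b ∧ p)) ∧ (b ∧ req))) = {q0, q1, q2, q8}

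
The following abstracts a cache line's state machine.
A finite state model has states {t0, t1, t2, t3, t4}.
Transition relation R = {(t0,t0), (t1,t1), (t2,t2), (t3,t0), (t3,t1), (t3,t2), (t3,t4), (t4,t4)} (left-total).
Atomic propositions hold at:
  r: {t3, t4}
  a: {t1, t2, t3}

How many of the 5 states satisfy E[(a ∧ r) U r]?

2

Sat(a ∧ r) = {t3}
E[(a ∧ r) U r]: least fixpoint, start Z0 = Sat(r) = {t3, t4}, add states in Sat(a ∧ r) with some successor in Z. Already a fixed point.
Sat(E[(a ∧ r) U r]) = {t3, t4}
|Sat(E[(a ∧ r) U r])| = |{t3, t4}| = 2.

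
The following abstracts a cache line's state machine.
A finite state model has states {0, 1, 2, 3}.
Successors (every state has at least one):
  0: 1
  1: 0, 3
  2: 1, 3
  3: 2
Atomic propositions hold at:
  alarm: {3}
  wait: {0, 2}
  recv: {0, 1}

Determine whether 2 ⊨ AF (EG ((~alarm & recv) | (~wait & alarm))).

No

Sat(~alarm) = {0, 1, 2}
Sat(~alarm & recv) = {0, 1}
Sat(~wait) = {1, 3}
Sat(~wait & alarm) = {3}
Sat((~alarm & recv) | (~wait & alarm)) = {0, 1, 3}
EG ((~alarm & recv) | (~wait & alarm)): greatest fixpoint, start Z0 = {0, 1, 3}, keep only states in Sat with some successor in Z. Z1 = {0, 1}; fixed.
Sat(EG ((~alarm & recv) | (~wait & alarm))) = {0, 1}
AF (EG ((~alarm & recv) | (~wait & alarm))): least fixpoint, start Z0 = {0, 1}, add states with every successor in Z. Already a fixed point.
Sat(AF (EG ((~alarm & recv) | (~wait & alarm)))) = {0, 1}
2 ∉ Sat(AF (EG ((~alarm & recv) | (~wait & alarm)))) = {0, 1}, so the formula does not hold at 2.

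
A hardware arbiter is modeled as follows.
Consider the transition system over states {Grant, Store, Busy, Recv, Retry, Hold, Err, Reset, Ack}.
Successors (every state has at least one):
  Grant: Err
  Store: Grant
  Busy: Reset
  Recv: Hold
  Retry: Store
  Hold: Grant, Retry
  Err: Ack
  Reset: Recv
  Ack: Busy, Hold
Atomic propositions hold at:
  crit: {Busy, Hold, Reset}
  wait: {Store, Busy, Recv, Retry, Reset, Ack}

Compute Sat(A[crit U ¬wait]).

Sat(¬wait) = {Grant, Hold, Err}
A[crit U ¬wait]: least fixpoint, start Z0 = Sat(¬wait) = {Grant, Hold, Err}, add states in Sat(crit) with every successor in Z. Already a fixed point.
Sat(A[crit U ¬wait]) = {Grant, Hold, Err}

{Grant, Hold, Err}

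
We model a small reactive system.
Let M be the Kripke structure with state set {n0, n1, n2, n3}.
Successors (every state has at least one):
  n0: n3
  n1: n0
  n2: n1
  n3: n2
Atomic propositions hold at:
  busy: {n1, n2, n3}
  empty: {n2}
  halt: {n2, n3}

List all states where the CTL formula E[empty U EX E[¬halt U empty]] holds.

Sat(¬halt) = {n0, n1}
E[¬halt U empty]: least fixpoint, start Z0 = Sat(empty) = {n2}, add states in Sat(¬halt) with some successor in Z. Already a fixed point.
Sat(E[¬halt U empty]) = {n2}
Sat(EX E[¬halt U empty]) = {s : some successor in {n2}} = {n3}
E[empty U EX E[¬halt U empty]]: least fixpoint, start Z0 = Sat(EX E[¬halt U empty]) = {n3}, add states in Sat(empty) with some successor in Z. Already a fixed point.
Sat(E[empty U EX E[¬halt U empty]]) = {n3}

{n3}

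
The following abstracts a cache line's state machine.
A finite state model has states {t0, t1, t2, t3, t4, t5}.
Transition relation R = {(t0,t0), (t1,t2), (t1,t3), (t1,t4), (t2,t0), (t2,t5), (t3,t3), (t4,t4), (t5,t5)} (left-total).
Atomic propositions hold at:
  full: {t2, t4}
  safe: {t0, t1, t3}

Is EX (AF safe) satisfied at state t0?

AF safe: least fixpoint, start Z0 = {t0, t1, t3}, add states with every successor in Z. Already a fixed point.
Sat(AF safe) = {t0, t1, t3}
Sat(EX (AF safe)) = {s : some successor in {t0, t1, t3}} = {t0, t1, t2, t3}
t0 ∈ Sat(EX (AF safe)) = {t0, t1, t2, t3}, so the formula holds at t0.

Yes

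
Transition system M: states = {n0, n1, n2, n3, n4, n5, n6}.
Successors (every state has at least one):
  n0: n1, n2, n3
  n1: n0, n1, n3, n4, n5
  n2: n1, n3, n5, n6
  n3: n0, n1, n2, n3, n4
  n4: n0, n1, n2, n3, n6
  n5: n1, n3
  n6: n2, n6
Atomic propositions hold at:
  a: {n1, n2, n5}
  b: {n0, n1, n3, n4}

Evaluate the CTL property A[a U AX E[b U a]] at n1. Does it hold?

Yes

E[b U a]: least fixpoint, start Z0 = Sat(a) = {n1, n2, n5}, add states in Sat(b) with some successor in Z. Z1 = {n0, n1, n2, n3, n4, n5}; fixed.
Sat(E[b U a]) = {n0, n1, n2, n3, n4, n5}
Sat(AX E[b U a]) = {s : every successor in {n0, n1, n2, n3, n4, n5}} = {n0, n1, n3, n5}
A[a U AX E[b U a]]: least fixpoint, start Z0 = Sat(AX E[b U a]) = {n0, n1, n3, n5}, add states in Sat(a) with every successor in Z. Already a fixed point.
Sat(A[a U AX E[b U a]]) = {n0, n1, n3, n5}
n1 ∈ Sat(A[a U AX E[b U a]]) = {n0, n1, n3, n5}, so the formula holds at n1.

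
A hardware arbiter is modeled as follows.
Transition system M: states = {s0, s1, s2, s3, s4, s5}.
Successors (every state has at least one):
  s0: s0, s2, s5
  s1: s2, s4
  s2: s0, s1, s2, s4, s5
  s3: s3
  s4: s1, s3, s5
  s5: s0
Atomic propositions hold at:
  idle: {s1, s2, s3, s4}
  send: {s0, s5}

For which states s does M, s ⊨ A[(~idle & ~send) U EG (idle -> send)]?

{s0, s5}

Sat(~idle) = {s0, s5}
Sat(~send) = {s1, s2, s3, s4}
Sat(~idle & ~send) = ∅
Sat(idle -> send) = {s0, s5}
EG (idle -> send): greatest fixpoint, start Z0 = {s0, s5}, keep only states in Sat with some successor in Z. Already a fixed point.
Sat(EG (idle -> send)) = {s0, s5}
A[(~idle & ~send) U EG (idle -> send)]: least fixpoint, start Z0 = Sat(EG (idle -> send)) = {s0, s5}, add states in Sat(~idle & ~send) with every successor in Z. Already a fixed point.
Sat(A[(~idle & ~send) U EG (idle -> send)]) = {s0, s5}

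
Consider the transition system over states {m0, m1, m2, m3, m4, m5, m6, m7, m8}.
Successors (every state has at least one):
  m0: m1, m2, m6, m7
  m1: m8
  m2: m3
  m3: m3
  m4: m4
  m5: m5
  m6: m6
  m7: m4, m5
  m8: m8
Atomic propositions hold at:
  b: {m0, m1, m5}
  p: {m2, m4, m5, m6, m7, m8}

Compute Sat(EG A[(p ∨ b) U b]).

{m5}

Sat(p ∨ b) = {m0, m1, m2, m4, m5, m6, m7, m8}
A[(p ∨ b) U b]: least fixpoint, start Z0 = Sat(b) = {m0, m1, m5}, add states in Sat(p ∨ b) with every successor in Z. Already a fixed point.
Sat(A[(p ∨ b) U b]) = {m0, m1, m5}
EG A[(p ∨ b) U b]: greatest fixpoint, start Z0 = {m0, m1, m5}, keep only states in Sat with some successor in Z. Z1 = {m0, m5}; Z2 = {m5}; fixed.
Sat(EG A[(p ∨ b) U b]) = {m5}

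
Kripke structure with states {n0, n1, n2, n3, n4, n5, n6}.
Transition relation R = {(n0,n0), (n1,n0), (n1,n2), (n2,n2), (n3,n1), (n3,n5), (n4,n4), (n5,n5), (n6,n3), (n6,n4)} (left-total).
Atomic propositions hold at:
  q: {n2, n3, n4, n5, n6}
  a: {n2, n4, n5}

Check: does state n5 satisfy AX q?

Sat(AX q) = {s : every successor in {n2, n3, n4, n5, n6}} = {n2, n4, n5, n6}
n5 ∈ Sat(AX q) = {n2, n4, n5, n6}, so the formula holds at n5.

Yes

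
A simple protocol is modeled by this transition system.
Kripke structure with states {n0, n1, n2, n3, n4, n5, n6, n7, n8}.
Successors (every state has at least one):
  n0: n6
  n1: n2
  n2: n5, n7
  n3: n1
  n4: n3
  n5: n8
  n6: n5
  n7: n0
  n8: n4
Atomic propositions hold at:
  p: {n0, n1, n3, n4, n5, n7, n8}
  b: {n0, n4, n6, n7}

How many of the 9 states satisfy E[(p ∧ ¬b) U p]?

7

Sat(¬b) = {n1, n2, n3, n5, n8}
Sat(p ∧ ¬b) = {n1, n3, n5, n8}
E[(p ∧ ¬b) U p]: least fixpoint, start Z0 = Sat(p) = {n0, n1, n3, n4, n5, n7, n8}, add states in Sat(p ∧ ¬b) with some successor in Z. Already a fixed point.
Sat(E[(p ∧ ¬b) U p]) = {n0, n1, n3, n4, n5, n7, n8}
|Sat(E[(p ∧ ¬b) U p])| = |{n0, n1, n3, n4, n5, n7, n8}| = 7.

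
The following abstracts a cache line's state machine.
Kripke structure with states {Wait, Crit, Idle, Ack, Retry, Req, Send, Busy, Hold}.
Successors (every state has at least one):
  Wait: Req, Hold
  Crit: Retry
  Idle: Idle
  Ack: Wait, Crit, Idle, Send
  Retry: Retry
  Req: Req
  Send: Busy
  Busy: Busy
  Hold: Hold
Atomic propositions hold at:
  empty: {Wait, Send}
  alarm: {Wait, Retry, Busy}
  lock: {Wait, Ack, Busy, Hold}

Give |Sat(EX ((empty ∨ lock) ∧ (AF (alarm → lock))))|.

5

Sat(empty ∨ lock) = {Wait, Ack, Send, Busy, Hold}
Sat(alarm → lock) = {Wait, Crit, Idle, Ack, Req, Send, Busy, Hold}
AF (alarm → lock): least fixpoint, start Z0 = {Wait, Crit, Idle, Ack, Req, Send, Busy, Hold}, add states with every successor in Z. Already a fixed point.
Sat(AF (alarm → lock)) = {Wait, Crit, Idle, Ack, Req, Send, Busy, Hold}
Sat((empty ∨ lock) ∧ (AF (alarm → lock))) = {Wait, Ack, Send, Busy, Hold}
Sat(EX ((empty ∨ lock) ∧ (AF (alarm → lock)))) = {s : some successor in {Wait, Ack, Send, Busy, Hold}} = {Wait, Ack, Send, Busy, Hold}
|Sat(EX ((empty ∨ lock) ∧ (AF (alarm → lock))))| = |{Wait, Ack, Send, Busy, Hold}| = 5.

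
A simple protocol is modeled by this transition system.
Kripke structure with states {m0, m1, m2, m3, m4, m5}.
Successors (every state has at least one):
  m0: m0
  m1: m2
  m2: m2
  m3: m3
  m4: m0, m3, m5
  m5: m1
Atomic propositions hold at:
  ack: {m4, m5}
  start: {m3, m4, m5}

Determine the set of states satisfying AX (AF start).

{m3}

AF start: least fixpoint, start Z0 = {m3, m4, m5}, add states with every successor in Z. Already a fixed point.
Sat(AF start) = {m3, m4, m5}
Sat(AX (AF start)) = {s : every successor in {m3, m4, m5}} = {m3}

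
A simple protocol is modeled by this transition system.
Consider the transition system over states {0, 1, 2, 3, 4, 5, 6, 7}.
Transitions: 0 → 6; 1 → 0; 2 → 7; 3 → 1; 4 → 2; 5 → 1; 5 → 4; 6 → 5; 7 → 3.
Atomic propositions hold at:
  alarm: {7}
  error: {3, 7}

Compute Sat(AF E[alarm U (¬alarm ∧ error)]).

Sat(¬alarm) = {0, 1, 2, 3, 4, 5, 6}
Sat(¬alarm ∧ error) = {3}
E[alarm U (¬alarm ∧ error)]: least fixpoint, start Z0 = Sat((¬alarm ∧ error)) = {3}, add states in Sat(alarm) with some successor in Z. Z1 = {3, 7}; fixed.
Sat(E[alarm U (¬alarm ∧ error)]) = {3, 7}
AF E[alarm U (¬alarm ∧ error)]: least fixpoint, start Z0 = {3, 7}, add states with every successor in Z. Z1 = {2, 3, 7}; Z2 = {2, 3, 4, 7}; fixed.
Sat(AF E[alarm U (¬alarm ∧ error)]) = {2, 3, 4, 7}

{2, 3, 4, 7}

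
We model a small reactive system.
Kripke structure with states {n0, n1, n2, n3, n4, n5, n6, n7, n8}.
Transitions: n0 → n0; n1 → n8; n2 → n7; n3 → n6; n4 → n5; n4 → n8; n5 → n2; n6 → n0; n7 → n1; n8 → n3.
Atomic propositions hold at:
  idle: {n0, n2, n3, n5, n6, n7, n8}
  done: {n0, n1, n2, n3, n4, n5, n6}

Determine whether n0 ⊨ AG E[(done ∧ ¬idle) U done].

Yes

Sat(¬idle) = {n1, n4}
Sat(done ∧ ¬idle) = {n1, n4}
E[(done ∧ ¬idle) U done]: least fixpoint, start Z0 = Sat(done) = {n0, n1, n2, n3, n4, n5, n6}, add states in Sat(done ∧ ¬idle) with some successor in Z. Already a fixed point.
Sat(E[(done ∧ ¬idle) U done]) = {n0, n1, n2, n3, n4, n5, n6}
AG E[(done ∧ ¬idle) U done]: greatest fixpoint, start Z0 = {n0, n1, n2, n3, n4, n5, n6}, keep only states in Sat with every successor in Z. Z1 = {n0, n3, n5, n6}; Z2 = {n0, n3, n6}; fixed.
Sat(AG E[(done ∧ ¬idle) U done]) = {n0, n3, n6}
n0 ∈ Sat(AG E[(done ∧ ¬idle) U done]) = {n0, n3, n6}, so the formula holds at n0.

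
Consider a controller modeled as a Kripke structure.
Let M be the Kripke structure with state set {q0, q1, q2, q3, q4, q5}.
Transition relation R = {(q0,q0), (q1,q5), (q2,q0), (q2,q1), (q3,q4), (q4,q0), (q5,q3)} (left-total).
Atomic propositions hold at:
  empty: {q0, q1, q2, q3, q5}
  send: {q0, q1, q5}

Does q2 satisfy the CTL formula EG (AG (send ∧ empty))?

No

Sat(send ∧ empty) = {q0, q1, q5}
AG (send ∧ empty): greatest fixpoint, start Z0 = {q0, q1, q5}, keep only states in Sat with every successor in Z. Z1 = {q0, q1}; Z2 = {q0}; fixed.
Sat(AG (send ∧ empty)) = {q0}
EG (AG (send ∧ empty)): greatest fixpoint, start Z0 = {q0}, keep only states in Sat with some successor in Z. Already a fixed point.
Sat(EG (AG (send ∧ empty))) = {q0}
q2 ∉ Sat(EG (AG (send ∧ empty))) = {q0}, so the formula does not hold at q2.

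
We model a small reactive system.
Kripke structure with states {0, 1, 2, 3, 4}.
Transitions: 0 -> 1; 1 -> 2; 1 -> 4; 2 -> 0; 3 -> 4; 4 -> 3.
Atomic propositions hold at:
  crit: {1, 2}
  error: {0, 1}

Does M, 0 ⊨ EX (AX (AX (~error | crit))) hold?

Sat(~error) = {2, 3, 4}
Sat(~error | crit) = {1, 2, 3, 4}
Sat(AX (~error | crit)) = {s : every successor in {1, 2, 3, 4}} = {0, 1, 3, 4}
Sat(AX (AX (~error | crit))) = {s : every successor in {0, 1, 3, 4}} = {0, 2, 3, 4}
Sat(EX (AX (AX (~error | crit)))) = {s : some successor in {0, 2, 3, 4}} = {1, 2, 3, 4}
0 ∉ Sat(EX (AX (AX (~error | crit)))) = {1, 2, 3, 4}, so the formula does not hold at 0.

No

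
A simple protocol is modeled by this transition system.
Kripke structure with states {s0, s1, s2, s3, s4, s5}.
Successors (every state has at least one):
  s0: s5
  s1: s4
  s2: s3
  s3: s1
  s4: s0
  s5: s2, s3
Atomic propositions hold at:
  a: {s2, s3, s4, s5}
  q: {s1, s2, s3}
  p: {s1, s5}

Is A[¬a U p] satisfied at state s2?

Sat(¬a) = {s0, s1}
A[¬a U p]: least fixpoint, start Z0 = Sat(p) = {s1, s5}, add states in Sat(¬a) with every successor in Z. Z1 = {s0, s1, s5}; fixed.
Sat(A[¬a U p]) = {s0, s1, s5}
s2 ∉ Sat(A[¬a U p]) = {s0, s1, s5}, so the formula does not hold at s2.

No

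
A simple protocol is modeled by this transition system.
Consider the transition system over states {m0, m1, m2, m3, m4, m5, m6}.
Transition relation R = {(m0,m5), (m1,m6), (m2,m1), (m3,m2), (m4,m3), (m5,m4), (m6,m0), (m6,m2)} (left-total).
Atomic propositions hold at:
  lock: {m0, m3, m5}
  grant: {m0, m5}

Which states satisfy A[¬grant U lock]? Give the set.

Sat(¬grant) = {m1, m2, m3, m4, m6}
A[¬grant U lock]: least fixpoint, start Z0 = Sat(lock) = {m0, m3, m5}, add states in Sat(¬grant) with every successor in Z. Z1 = {m0, m3, m4, m5}; fixed.
Sat(A[¬grant U lock]) = {m0, m3, m4, m5}

{m0, m3, m4, m5}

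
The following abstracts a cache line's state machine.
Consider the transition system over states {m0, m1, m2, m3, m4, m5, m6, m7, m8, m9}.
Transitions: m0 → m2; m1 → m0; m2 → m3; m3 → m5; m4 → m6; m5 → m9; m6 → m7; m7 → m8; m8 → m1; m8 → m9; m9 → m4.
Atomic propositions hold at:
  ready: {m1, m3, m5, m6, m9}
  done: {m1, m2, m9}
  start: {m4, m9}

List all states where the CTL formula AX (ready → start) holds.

Sat(ready → start) = {m0, m2, m4, m7, m8, m9}
Sat(AX (ready → start)) = {s : every successor in {m0, m2, m4, m7, m8, m9}} = {m0, m1, m5, m6, m7, m9}

{m0, m1, m5, m6, m7, m9}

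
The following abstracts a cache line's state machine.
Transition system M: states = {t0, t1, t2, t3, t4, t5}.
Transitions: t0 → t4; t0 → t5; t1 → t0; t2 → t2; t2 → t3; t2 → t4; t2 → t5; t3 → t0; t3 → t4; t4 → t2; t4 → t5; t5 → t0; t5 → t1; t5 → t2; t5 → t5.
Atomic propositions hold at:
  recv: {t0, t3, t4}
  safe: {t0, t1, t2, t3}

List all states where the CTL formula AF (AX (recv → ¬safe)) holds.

Sat(¬safe) = {t4, t5}
Sat(recv → ¬safe) = {t1, t2, t4, t5}
Sat(AX (recv → ¬safe)) = {s : every successor in {t1, t2, t4, t5}} = {t0, t4}
AF (AX (recv → ¬safe)): least fixpoint, start Z0 = {t0, t4}, add states with every successor in Z. Z1 = {t0, t1, t3, t4}; fixed.
Sat(AF (AX (recv → ¬safe))) = {t0, t1, t3, t4}

{t0, t1, t3, t4}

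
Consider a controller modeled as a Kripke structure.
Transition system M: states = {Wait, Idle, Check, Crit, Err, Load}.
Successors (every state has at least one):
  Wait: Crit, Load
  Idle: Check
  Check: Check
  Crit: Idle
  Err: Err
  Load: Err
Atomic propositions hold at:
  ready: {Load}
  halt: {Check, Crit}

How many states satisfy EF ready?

EF ready: least fixpoint, start Z0 = {Load}, add states with some successor in Z. Z1 = {Wait, Load}; fixed.
Sat(EF ready) = {Wait, Load}
|Sat(EF ready)| = |{Wait, Load}| = 2.

2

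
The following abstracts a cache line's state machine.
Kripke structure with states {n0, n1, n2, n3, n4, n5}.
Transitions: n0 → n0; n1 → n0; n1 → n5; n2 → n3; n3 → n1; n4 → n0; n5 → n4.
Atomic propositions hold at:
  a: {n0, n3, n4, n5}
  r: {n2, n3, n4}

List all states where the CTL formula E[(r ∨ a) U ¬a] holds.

{n1, n2, n3}

Sat(r ∨ a) = {n0, n2, n3, n4, n5}
Sat(¬a) = {n1, n2}
E[(r ∨ a) U ¬a]: least fixpoint, start Z0 = Sat(¬a) = {n1, n2}, add states in Sat(r ∨ a) with some successor in Z. Z1 = {n1, n2, n3}; fixed.
Sat(E[(r ∨ a) U ¬a]) = {n1, n2, n3}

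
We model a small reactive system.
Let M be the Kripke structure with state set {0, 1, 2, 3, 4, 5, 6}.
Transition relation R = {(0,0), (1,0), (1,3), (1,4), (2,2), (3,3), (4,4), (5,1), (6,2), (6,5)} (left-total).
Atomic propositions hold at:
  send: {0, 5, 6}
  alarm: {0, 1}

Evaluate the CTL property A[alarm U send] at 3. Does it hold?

A[alarm U send]: least fixpoint, start Z0 = Sat(send) = {0, 5, 6}, add states in Sat(alarm) with every successor in Z. Already a fixed point.
Sat(A[alarm U send]) = {0, 5, 6}
3 ∉ Sat(A[alarm U send]) = {0, 5, 6}, so the formula does not hold at 3.

No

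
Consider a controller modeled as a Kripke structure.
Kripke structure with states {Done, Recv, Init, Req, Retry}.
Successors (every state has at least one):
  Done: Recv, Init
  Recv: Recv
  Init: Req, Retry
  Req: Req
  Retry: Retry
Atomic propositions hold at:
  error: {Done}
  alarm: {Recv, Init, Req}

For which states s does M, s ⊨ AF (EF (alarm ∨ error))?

Sat(alarm ∨ error) = {Done, Recv, Init, Req}
EF (alarm ∨ error): least fixpoint, start Z0 = {Done, Recv, Init, Req}, add states with some successor in Z. Already a fixed point.
Sat(EF (alarm ∨ error)) = {Done, Recv, Init, Req}
AF (EF (alarm ∨ error)): least fixpoint, start Z0 = {Done, Recv, Init, Req}, add states with every successor in Z. Already a fixed point.
Sat(AF (EF (alarm ∨ error))) = {Done, Recv, Init, Req}

{Done, Recv, Init, Req}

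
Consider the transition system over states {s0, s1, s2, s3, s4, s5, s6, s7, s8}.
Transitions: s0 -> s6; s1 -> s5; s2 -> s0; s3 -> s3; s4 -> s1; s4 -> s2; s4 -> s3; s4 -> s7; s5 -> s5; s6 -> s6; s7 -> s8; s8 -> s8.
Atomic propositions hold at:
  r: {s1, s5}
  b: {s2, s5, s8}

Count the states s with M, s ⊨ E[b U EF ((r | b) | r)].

Sat(r | b) = {s1, s2, s5, s8}
Sat((r | b) | r) = {s1, s2, s5, s8}
EF ((r | b) | r): least fixpoint, start Z0 = {s1, s2, s5, s8}, add states with some successor in Z. Z1 = {s1, s2, s4, s5, s7, s8}; fixed.
Sat(EF ((r | b) | r)) = {s1, s2, s4, s5, s7, s8}
E[b U EF ((r | b) | r)]: least fixpoint, start Z0 = Sat(EF ((r | b) | r)) = {s1, s2, s4, s5, s7, s8}, add states in Sat(b) with some successor in Z. Already a fixed point.
Sat(E[b U EF ((r | b) | r)]) = {s1, s2, s4, s5, s7, s8}
|Sat(E[b U EF ((r | b) | r)])| = |{s1, s2, s4, s5, s7, s8}| = 6.

6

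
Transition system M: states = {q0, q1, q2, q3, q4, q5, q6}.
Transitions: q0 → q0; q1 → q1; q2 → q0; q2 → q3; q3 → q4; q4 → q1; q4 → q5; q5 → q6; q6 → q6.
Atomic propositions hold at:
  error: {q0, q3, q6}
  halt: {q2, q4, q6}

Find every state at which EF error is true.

EF error: least fixpoint, start Z0 = {q0, q3, q6}, add states with some successor in Z. Z1 = {q0, q2, q3, q5, q6}; Z2 = {q0, q2, q3, q4, q5, q6}; fixed.
Sat(EF error) = {q0, q2, q3, q4, q5, q6}

{q0, q2, q3, q4, q5, q6}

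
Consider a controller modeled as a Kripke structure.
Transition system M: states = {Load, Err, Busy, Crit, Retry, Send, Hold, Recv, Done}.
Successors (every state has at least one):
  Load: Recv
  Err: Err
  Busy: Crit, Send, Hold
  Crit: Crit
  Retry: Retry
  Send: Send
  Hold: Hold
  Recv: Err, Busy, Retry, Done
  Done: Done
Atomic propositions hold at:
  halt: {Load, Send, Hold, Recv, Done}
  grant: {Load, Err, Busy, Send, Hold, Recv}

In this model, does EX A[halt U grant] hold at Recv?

A[halt U grant]: least fixpoint, start Z0 = Sat(grant) = {Load, Err, Busy, Send, Hold, Recv}, add states in Sat(halt) with every successor in Z. Already a fixed point.
Sat(A[halt U grant]) = {Load, Err, Busy, Send, Hold, Recv}
Sat(EX A[halt U grant]) = {s : some successor in {Load, Err, Busy, Send, Hold, Recv}} = {Load, Err, Busy, Send, Hold, Recv}
Recv ∈ Sat(EX A[halt U grant]) = {Load, Err, Busy, Send, Hold, Recv}, so the formula holds at Recv.

Yes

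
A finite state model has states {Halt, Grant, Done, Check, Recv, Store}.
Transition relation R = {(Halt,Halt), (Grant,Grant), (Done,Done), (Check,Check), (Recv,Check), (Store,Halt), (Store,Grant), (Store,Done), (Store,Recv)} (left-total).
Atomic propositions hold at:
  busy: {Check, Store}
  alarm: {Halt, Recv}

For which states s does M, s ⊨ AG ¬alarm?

Sat(¬alarm) = {Grant, Done, Check, Store}
AG ¬alarm: greatest fixpoint, start Z0 = {Grant, Done, Check, Store}, keep only states in Sat with every successor in Z. Z1 = {Grant, Done, Check}; fixed.
Sat(AG ¬alarm) = {Grant, Done, Check}

{Grant, Done, Check}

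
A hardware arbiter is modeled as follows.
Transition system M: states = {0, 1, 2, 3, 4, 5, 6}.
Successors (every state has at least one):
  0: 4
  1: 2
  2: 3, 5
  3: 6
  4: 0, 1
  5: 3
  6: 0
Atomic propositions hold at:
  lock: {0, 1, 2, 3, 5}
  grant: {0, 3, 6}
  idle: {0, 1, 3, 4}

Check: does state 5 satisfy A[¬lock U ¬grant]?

Yes

Sat(¬lock) = {4, 6}
Sat(¬grant) = {1, 2, 4, 5}
A[¬lock U ¬grant]: least fixpoint, start Z0 = Sat(¬grant) = {1, 2, 4, 5}, add states in Sat(¬lock) with every successor in Z. Already a fixed point.
Sat(A[¬lock U ¬grant]) = {1, 2, 4, 5}
5 ∈ Sat(A[¬lock U ¬grant]) = {1, 2, 4, 5}, so the formula holds at 5.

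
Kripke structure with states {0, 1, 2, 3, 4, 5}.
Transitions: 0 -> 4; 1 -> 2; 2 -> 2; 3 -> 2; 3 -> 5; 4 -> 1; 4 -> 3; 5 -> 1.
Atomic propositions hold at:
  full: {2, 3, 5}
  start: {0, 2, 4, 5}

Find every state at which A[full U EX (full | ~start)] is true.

Sat(~start) = {1, 3}
Sat(full | ~start) = {1, 2, 3, 5}
Sat(EX (full | ~start)) = {s : some successor in {1, 2, 3, 5}} = {1, 2, 3, 4, 5}
A[full U EX (full | ~start)]: least fixpoint, start Z0 = Sat(EX (full | ~start)) = {1, 2, 3, 4, 5}, add states in Sat(full) with every successor in Z. Already a fixed point.
Sat(A[full U EX (full | ~start)]) = {1, 2, 3, 4, 5}

{1, 2, 3, 4, 5}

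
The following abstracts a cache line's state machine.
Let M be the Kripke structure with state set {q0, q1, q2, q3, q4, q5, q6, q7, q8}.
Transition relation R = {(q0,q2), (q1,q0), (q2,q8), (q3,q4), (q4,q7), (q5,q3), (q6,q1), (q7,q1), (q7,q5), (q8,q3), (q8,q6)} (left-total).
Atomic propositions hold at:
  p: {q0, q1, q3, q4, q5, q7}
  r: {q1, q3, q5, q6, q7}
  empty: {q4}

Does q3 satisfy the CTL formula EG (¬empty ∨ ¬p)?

Sat(¬empty) = {q0, q1, q2, q3, q5, q6, q7, q8}
Sat(¬p) = {q2, q6, q8}
Sat(¬empty ∨ ¬p) = {q0, q1, q2, q3, q5, q6, q7, q8}
EG (¬empty ∨ ¬p): greatest fixpoint, start Z0 = {q0, q1, q2, q3, q5, q6, q7, q8}, keep only states in Sat with some successor in Z. Z1 = {q0, q1, q2, q5, q6, q7, q8}; Z2 = {q0, q1, q2, q6, q7, q8}; fixed.
Sat(EG (¬empty ∨ ¬p)) = {q0, q1, q2, q6, q7, q8}
q3 ∉ Sat(EG (¬empty ∨ ¬p)) = {q0, q1, q2, q6, q7, q8}, so the formula does not hold at q3.

No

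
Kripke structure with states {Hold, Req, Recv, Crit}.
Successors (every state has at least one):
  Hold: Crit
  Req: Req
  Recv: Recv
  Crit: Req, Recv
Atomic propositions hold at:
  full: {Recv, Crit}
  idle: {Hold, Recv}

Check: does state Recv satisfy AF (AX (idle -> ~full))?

No

Sat(~full) = {Hold, Req}
Sat(idle -> ~full) = {Hold, Req, Crit}
Sat(AX (idle -> ~full)) = {s : every successor in {Hold, Req, Crit}} = {Hold, Req}
AF (AX (idle -> ~full)): least fixpoint, start Z0 = {Hold, Req}, add states with every successor in Z. Already a fixed point.
Sat(AF (AX (idle -> ~full))) = {Hold, Req}
Recv ∉ Sat(AF (AX (idle -> ~full))) = {Hold, Req}, so the formula does not hold at Recv.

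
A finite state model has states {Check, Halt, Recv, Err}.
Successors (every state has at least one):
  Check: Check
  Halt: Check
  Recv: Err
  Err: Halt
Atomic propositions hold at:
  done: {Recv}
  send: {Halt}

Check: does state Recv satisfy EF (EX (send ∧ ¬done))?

Yes

Sat(¬done) = {Check, Halt, Err}
Sat(send ∧ ¬done) = {Halt}
Sat(EX (send ∧ ¬done)) = {s : some successor in {Halt}} = {Err}
EF (EX (send ∧ ¬done)): least fixpoint, start Z0 = {Err}, add states with some successor in Z. Z1 = {Recv, Err}; fixed.
Sat(EF (EX (send ∧ ¬done))) = {Recv, Err}
Recv ∈ Sat(EF (EX (send ∧ ¬done))) = {Recv, Err}, so the formula holds at Recv.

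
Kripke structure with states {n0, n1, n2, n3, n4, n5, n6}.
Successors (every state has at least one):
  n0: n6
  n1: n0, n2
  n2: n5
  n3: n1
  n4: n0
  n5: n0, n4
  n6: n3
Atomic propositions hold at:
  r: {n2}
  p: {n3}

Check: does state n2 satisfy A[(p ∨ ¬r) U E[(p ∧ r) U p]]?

Sat(¬r) = {n0, n1, n3, n4, n5, n6}
Sat(p ∨ ¬r) = {n0, n1, n3, n4, n5, n6}
Sat(p ∧ r) = ∅
E[(p ∧ r) U p]: least fixpoint, start Z0 = Sat(p) = {n3}, add states in Sat(p ∧ r) with some successor in Z. Already a fixed point.
Sat(E[(p ∧ r) U p]) = {n3}
A[(p ∨ ¬r) U E[(p ∧ r) U p]]: least fixpoint, start Z0 = Sat(E[(p ∧ r) U p]) = {n3}, add states in Sat(p ∨ ¬r) with every successor in Z. Z1 = {n3, n6}; Z2 = {n0, n3, n6}; Z3 = {n0, n3, n4, n6}; Z4 = {n0, n3, n4, n5, n6}; fixed.
Sat(A[(p ∨ ¬r) U E[(p ∧ r) U p]]) = {n0, n3, n4, n5, n6}
n2 ∉ Sat(A[(p ∨ ¬r) U E[(p ∧ r) U p]]) = {n0, n3, n4, n5, n6}, so the formula does not hold at n2.

No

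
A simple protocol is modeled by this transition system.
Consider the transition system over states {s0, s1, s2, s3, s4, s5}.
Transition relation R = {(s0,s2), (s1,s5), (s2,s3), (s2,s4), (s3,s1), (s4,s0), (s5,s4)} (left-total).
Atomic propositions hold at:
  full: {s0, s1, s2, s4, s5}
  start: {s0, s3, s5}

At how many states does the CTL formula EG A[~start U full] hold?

5

Sat(~start) = {s1, s2, s4}
A[~start U full]: least fixpoint, start Z0 = Sat(full) = {s0, s1, s2, s4, s5}, add states in Sat(~start) with every successor in Z. Already a fixed point.
Sat(A[~start U full]) = {s0, s1, s2, s4, s5}
EG A[~start U full]: greatest fixpoint, start Z0 = {s0, s1, s2, s4, s5}, keep only states in Sat with some successor in Z. Already a fixed point.
Sat(EG A[~start U full]) = {s0, s1, s2, s4, s5}
|Sat(EG A[~start U full])| = |{s0, s1, s2, s4, s5}| = 5.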